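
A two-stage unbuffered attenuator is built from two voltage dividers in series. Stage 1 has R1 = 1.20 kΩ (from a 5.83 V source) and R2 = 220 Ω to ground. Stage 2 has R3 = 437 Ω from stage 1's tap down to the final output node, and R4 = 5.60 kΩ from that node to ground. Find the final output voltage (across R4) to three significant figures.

Stage 2 presents R3+R4 = 6037 Ω as a load on stage 1's tap.
Stage 1's lower leg becomes R2‖(R3+R4) = 212.3 Ω, so V_mid = 5.83 × 212.3/1412 = 0.8763 V.
Stage 2 is itself unloaded: V_out = V_mid × R4/(R3+R4) = 0.8763 × 5600/6037 = 0.813 V.

V_out ≈ 0.813 V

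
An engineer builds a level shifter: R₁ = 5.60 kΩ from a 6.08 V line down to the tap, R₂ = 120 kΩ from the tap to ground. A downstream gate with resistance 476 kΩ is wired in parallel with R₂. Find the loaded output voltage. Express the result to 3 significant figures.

V_out ≈ 5.74 V

The load sits in parallel with R₂: R₂‖R_L = (120 × 476) / (120 + 476) = 95.84 kΩ.
V_out = 6.08 × 95.84 / (5.60 + 95.84) = 6.08 × 95.84/101.4 = 5.74 V.
(Unloaded it would have been 5.81 V.)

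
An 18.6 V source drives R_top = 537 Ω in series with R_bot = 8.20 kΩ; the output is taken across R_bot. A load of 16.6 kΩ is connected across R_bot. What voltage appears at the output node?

V_out ≈ 16.9 V

The load sits in parallel with R_bot: R_bot‖R_L = (8200 × 16600) / (8200 + 16600) = 5489 Ω.
V_out = 18.6 × 5489 / (537 + 5489) = 18.6 × 5489/6026 = 16.9 V.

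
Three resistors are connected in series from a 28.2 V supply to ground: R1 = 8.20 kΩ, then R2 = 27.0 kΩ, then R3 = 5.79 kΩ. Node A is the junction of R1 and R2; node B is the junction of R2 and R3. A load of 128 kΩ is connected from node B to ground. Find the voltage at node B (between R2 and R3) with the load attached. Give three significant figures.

At node B, R3 is in parallel with the load: R3‖R_L = 5.539 kΩ.
Below node A the resistance is R2 + (R3‖R_L) = 32.54 kΩ, so V_A = 28.2 × 32.54/40.74 = 22.52 V.
Then V_B = V_A × (R3‖R_L)/(R2 + R3‖R_L) = 22.52 × 5.539/32.54 = 3.83 V.

V ≈ 3.83 V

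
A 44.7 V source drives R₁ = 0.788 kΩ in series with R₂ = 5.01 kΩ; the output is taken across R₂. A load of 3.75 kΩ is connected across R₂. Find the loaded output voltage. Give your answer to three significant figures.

V_out ≈ 32.7 V

The load sits in parallel with R₂: R₂‖R_L = (5010 × 3750) / (5010 + 3750) = 2145 Ω.
V_out = 44.7 × 2145 / (788 + 2145) = 44.7 × 2145/2933 = 32.7 V.
(Unloaded it would have been 38.6 V.)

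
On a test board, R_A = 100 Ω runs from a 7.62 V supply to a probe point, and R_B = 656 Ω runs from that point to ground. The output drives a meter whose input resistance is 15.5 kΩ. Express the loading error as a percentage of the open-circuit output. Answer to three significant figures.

The divider's output (Thévenin) resistance is R_A‖R_B = 86.77 Ω.
Fractional drop under load = R_th/(R_th + R_L) = 86.77 / (86.77 + 15500) = 0.005567.
So the output falls by 0.557 %.

0.557 %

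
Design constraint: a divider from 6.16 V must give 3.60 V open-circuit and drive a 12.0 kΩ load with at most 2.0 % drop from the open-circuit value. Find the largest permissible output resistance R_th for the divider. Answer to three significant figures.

Loading drop = R_th/(R_th + R_L) ≤ 0.0200, so R_th ≤ R_L · ε/(1−ε) = 12.0 kΩ × 0.0200/0.9800 = 245 Ω.

R_th ≤ 245 Ω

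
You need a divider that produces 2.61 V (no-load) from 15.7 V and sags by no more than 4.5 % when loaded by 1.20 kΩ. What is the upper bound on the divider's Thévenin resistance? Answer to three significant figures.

Loading drop = R_th/(R_th + R_L) ≤ 0.0450, so R_th ≤ R_L · ε/(1−ε) = 1.20 kΩ × 0.0450/0.9550 = 56.5 Ω.

R_th ≤ 56.5 Ω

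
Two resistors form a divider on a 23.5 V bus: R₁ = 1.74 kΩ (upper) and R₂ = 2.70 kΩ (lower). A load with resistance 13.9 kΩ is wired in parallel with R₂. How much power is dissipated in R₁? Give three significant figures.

Total resistance from the source is R₁ + (R₂‖R_L) = 4.001 kΩ, so I = 23.5/4.001 kΩ = 5.874 mA.
P = I²·R₁ = (5.874 mA)² × 1.74 kΩ = 60.0 mW.

P ≈ 60.0 mW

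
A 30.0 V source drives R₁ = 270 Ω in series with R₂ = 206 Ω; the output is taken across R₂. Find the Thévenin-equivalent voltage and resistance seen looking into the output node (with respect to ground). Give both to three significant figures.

V_th = 13.0 V, R_th = 117 Ω

V_th is the open-circuit tap voltage: 30.0 × 206/(270 + 206) = 13.0 V.
With the supply zeroed, R₁ and R₂ appear in parallel from the tap: R_th = R₁‖R₂ = (270 × 206)/476.0 = 117 Ω.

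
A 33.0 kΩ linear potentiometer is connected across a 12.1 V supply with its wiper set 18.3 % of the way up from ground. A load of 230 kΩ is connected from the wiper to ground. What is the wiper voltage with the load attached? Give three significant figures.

V ≈ 2.17 V

The wiper splits the pot into (1−α)R = 26.96 kΩ above and αR = 6.039 kΩ below.
Lower section ‖ load = 5.884 kΩ.
V_wiper = 12.1 × 5.884/(26.96 + 5.884) = 2.17 V.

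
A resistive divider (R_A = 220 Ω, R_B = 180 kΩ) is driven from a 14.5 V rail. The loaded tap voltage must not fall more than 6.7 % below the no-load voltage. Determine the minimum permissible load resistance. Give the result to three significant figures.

R_L(min) ≈ 3.06 kΩ

Output resistance R_th = R_A‖R_B = (220 × 180000)/180200 = 219.7 Ω.
The fractional drop is R_th/(R_th + R_L); requiring this ≤ 0.0670 gives R_L ≥ R_th(1/0.0670 − 1) = 219.7 × 13.93 = 3.06 kΩ.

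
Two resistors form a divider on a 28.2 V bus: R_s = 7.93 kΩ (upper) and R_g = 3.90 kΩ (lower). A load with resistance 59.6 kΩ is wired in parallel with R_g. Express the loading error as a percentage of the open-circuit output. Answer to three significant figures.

4.20 %

The divider's output (Thévenin) resistance is R_s‖R_g = 2.614 kΩ.
Fractional drop under load = R_th/(R_th + R_L) = 2.614 / (2.614 + 59.6) = 0.04202.
So the output falls by 4.20 %.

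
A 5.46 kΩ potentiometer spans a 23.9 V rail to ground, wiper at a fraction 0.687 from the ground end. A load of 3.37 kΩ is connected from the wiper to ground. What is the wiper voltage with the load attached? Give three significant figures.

The wiper splits the pot into (1−α)R = 1.709 kΩ above and αR = 3.751 kΩ below.
Lower section ‖ load = 1.775 kΩ.
V_wiper = 23.9 × 1.775/(1.709 + 1.775) = 12.2 V.

V ≈ 12.2 V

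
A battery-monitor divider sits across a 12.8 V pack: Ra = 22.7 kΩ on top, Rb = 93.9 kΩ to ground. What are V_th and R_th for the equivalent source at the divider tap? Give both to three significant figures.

V_th = 10.3 V, R_th = 18.3 kΩ

V_th is the open-circuit tap voltage: 12.8 × 93.9/(22.7 + 93.9) = 10.3 V.
With the supply zeroed, Ra and Rb appear in parallel from the tap: R_th = Ra‖Rb = (22.7 × 93.9)/116.6 = 18.3 kΩ.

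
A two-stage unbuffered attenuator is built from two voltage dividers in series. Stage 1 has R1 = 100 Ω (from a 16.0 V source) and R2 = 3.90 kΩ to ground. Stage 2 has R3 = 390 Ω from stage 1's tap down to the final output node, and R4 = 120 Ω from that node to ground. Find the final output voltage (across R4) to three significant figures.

V_out ≈ 3.08 V

Stage 2 presents R3+R4 = 510.0 Ω as a load on stage 1's tap.
Stage 1's lower leg becomes R2‖(R3+R4) = 451.0 Ω, so V_mid = 16.0 × 451.0/551.0 = 13.10 V.
Stage 2 is itself unloaded: V_out = V_mid × R4/(R3+R4) = 13.10 × 120/510.0 = 3.08 V.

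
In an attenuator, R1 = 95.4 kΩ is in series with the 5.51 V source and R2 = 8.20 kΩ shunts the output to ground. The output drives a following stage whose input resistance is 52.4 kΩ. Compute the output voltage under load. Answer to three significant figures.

The load sits in parallel with R2: R2‖R_L = (8.20 × 52.4) / (8.20 + 52.4) = 7.090 kΩ.
V_out = 5.51 × 7.090 / (95.4 + 7.090) = 5.51 × 7.090/102.5 = 0.381 V.

V_out ≈ 0.381 V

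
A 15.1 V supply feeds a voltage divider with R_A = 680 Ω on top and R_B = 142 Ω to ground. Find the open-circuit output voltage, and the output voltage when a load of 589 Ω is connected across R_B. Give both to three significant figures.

Unloaded: 2.61 V; loaded: 2.17 V

Open-circuit: V = 15.1 × 142/(680 + 142) = 2.61 V.
With the load, R_B becomes R_B‖R_L = 114.4 Ω, so V = 15.1 × 114.4/794.4 = 2.17 V.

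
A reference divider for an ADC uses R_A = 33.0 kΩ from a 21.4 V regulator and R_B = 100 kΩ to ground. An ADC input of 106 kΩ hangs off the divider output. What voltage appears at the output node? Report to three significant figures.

The load sits in parallel with R_B: R_B‖R_L = (100 × 106) / (100 + 106) = 51.46 kΩ.
V_out = 21.4 × 51.46 / (33.0 + 51.46) = 21.4 × 51.46/84.46 = 13.0 V.

V_out ≈ 13.0 V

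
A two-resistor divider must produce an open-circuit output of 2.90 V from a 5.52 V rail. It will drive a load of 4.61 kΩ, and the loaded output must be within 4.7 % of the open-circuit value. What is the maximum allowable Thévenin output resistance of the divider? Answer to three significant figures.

R_th ≤ 227 Ω

Loading drop = R_th/(R_th + R_L) ≤ 0.0470, so R_th ≤ R_L · ε/(1−ε) = 4.61 kΩ × 0.0470/0.9530 = 227 Ω.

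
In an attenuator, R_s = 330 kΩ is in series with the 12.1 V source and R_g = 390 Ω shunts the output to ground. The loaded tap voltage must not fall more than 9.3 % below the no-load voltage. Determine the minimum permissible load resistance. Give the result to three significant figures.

Output resistance R_th = R_s‖R_g = (330000 × 390)/330400 = 389.5 Ω.
The fractional drop is R_th/(R_th + R_L); requiring this ≤ 0.0930 gives R_L ≥ R_th(1/0.0930 − 1) = 389.5 × 9.753 = 3.80 kΩ.

R_L(min) ≈ 3.80 kΩ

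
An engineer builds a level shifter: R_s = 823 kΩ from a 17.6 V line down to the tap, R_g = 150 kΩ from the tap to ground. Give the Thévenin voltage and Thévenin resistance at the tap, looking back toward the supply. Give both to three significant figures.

V_th = 2.71 V, R_th = 127 kΩ

V_th is the open-circuit tap voltage: 17.6 × 150/(823 + 150) = 2.71 V.
With the supply zeroed, R_s and R_g appear in parallel from the tap: R_th = R_s‖R_g = (823 × 150)/973.0 = 127 kΩ.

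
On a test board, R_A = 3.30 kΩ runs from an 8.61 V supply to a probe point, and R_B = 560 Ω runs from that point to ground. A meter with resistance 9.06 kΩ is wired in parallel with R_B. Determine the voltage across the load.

The load sits in parallel with R_B: R_B‖R_L = (560 × 9060) / (560 + 9060) = 527.4 Ω.
V_out = 8.61 × 527.4 / (3300 + 527.4) = 8.61 × 527.4/3827 = 1.19 V.
(Unloaded it would have been 1.25 V.)

V_out ≈ 1.19 V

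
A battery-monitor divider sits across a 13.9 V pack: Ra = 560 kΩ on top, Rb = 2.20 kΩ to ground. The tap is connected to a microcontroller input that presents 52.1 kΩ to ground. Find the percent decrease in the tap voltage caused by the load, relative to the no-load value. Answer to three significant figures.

The divider's output (Thévenin) resistance is Ra‖Rb = 2.191 kΩ.
Fractional drop under load = R_th/(R_th + R_L) = 2.191 / (2.191 + 52.1) = 0.04036.
So the output falls by 4.04 %.

4.04 %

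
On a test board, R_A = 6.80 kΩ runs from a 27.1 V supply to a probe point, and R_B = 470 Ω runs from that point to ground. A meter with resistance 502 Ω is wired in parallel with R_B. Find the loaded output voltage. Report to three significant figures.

The load sits in parallel with R_B: R_B‖R_L = (470 × 502) / (470 + 502) = 242.7 Ω.
V_out = 27.1 × 242.7 / (6800 + 242.7) = 27.1 × 242.7/7043 = 0.934 V.
(Unloaded it would have been 1.75 V.)

V_out ≈ 0.934 V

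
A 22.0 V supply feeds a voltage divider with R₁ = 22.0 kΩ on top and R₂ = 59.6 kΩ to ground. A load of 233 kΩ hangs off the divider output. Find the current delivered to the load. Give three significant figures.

I_L ≈ 0.0645 mA

R₂‖R_L = 47.46 kΩ; V_out = 22.0 × 47.46/69.46 = 15.03 V.
I_L = V_out / R_L = 15.03 / 233 kΩ = 0.0645 mA.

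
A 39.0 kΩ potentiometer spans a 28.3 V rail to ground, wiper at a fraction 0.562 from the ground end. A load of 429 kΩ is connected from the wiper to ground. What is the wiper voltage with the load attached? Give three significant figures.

V ≈ 15.6 V

The wiper splits the pot into (1−α)R = 17.08 kΩ above and αR = 21.92 kΩ below.
Lower section ‖ load = 20.85 kΩ.
V_wiper = 28.3 × 20.85/(17.08 + 20.85) = 15.6 V.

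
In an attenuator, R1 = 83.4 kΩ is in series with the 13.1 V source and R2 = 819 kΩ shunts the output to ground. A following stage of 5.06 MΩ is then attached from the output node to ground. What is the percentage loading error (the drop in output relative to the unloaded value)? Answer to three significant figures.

The divider's output (Thévenin) resistance is R1‖R2 = 75.69 kΩ.
Fractional drop under load = R_th/(R_th + R_L) = 75.69 / (75.69 + 5060) = 0.01474.
So the output falls by 1.47 %.

1.47 %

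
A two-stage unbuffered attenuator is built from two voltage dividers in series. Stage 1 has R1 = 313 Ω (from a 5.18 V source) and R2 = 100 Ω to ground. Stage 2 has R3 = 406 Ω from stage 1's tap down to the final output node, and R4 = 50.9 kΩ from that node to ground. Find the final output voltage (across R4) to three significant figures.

V_out ≈ 1.24 V

Stage 2 presents R3+R4 = 51310 Ω as a load on stage 1's tap.
Stage 1's lower leg becomes R2‖(R3+R4) = 99.81 Ω, so V_mid = 5.18 × 99.81/412.8 = 1.252 V.
Stage 2 is itself unloaded: V_out = V_mid × R4/(R3+R4) = 1.252 × 50900/51310 = 1.24 V.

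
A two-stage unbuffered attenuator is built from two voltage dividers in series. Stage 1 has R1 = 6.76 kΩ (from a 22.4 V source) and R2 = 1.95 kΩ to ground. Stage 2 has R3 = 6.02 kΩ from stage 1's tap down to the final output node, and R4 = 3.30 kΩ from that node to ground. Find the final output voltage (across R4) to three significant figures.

V_out ≈ 1.53 V

Stage 2 presents R3+R4 = 9.320 kΩ as a load on stage 1's tap.
Stage 1's lower leg becomes R2‖(R3+R4) = 1.613 kΩ, so V_mid = 22.4 × 1.613/8.373 = 4.314 V.
Stage 2 is itself unloaded: V_out = V_mid × R4/(R3+R4) = 4.314 × 3.30/9.320 = 1.53 V.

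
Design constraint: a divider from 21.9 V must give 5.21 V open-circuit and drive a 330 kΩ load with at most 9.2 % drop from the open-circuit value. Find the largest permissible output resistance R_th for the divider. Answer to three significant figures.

R_th ≤ 33.4 kΩ

Loading drop = R_th/(R_th + R_L) ≤ 0.0920, so R_th ≤ R_L · ε/(1−ε) = 330 kΩ × 0.0920/0.9080 = 33.4 kΩ.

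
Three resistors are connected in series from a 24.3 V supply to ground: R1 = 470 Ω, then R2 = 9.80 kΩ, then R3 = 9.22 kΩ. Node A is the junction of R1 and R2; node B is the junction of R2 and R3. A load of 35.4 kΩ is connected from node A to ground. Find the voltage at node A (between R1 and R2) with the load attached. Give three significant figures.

V ≈ 23.4 V

Below node A the series string R2+R3 = 19020 Ω sits in parallel with the 35400 Ω load: 12370 Ω.
V_A = 24.3 × 12370/(470 + 12370) = 23.4 V.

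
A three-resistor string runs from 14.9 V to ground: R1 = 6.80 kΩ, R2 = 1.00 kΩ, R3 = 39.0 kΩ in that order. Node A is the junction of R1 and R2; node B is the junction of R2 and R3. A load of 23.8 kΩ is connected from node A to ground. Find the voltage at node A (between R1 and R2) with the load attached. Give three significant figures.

V ≈ 10.2 V

Below node A the series string R2+R3 = 40.00 kΩ sits in parallel with the 23.8 kΩ load: 14.92 kΩ.
V_A = 14.9 × 14.92/(6.80 + 14.92) = 10.2 V.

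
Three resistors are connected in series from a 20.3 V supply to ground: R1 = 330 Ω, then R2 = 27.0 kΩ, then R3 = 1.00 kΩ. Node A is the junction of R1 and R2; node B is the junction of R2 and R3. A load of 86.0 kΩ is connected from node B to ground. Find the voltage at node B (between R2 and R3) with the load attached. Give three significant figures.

At node B, R3 is in parallel with the load: R3‖R_L = 988.5 Ω.
Below node A the resistance is R2 + (R3‖R_L) = 27990 Ω, so V_A = 20.3 × 27990/28320 = 20.06 V.
Then V_B = V_A × (R3‖R_L)/(R2 + R3‖R_L) = 20.06 × 988.5/27990 = 0.709 V.

V ≈ 0.709 V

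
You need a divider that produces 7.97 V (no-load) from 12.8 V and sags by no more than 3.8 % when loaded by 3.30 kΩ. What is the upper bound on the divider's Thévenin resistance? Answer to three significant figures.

R_th ≤ 130 Ω

Loading drop = R_th/(R_th + R_L) ≤ 0.0380, so R_th ≤ R_L · ε/(1−ε) = 3.30 kΩ × 0.0380/0.9620 = 130 Ω.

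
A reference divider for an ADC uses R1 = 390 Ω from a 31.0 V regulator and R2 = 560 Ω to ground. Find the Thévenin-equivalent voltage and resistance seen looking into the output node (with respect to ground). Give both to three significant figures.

V_th = 18.3 V, R_th = 230 Ω

V_th is the open-circuit tap voltage: 31.0 × 560/(390 + 560) = 18.3 V.
With the supply zeroed, R1 and R2 appear in parallel from the tap: R_th = R1‖R2 = (390 × 560)/950.0 = 230 Ω.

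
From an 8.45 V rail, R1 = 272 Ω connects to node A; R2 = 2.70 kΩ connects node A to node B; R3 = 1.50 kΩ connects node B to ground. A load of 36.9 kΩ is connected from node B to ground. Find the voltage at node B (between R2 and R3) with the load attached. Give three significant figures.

V ≈ 2.76 V

At node B, R3 is in parallel with the load: R3‖R_L = 1441 Ω.
Below node A the resistance is R2 + (R3‖R_L) = 4141 Ω, so V_A = 8.45 × 4141/4413 = 7.929 V.
Then V_B = V_A × (R3‖R_L)/(R2 + R3‖R_L) = 7.929 × 1441/4141 = 2.76 V.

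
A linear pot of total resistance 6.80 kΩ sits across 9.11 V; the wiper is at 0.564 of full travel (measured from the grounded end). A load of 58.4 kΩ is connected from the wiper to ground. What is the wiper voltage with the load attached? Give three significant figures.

The wiper splits the pot into (1−α)R = 2.965 kΩ above and αR = 3.835 kΩ below.
Lower section ‖ load = 3.599 kΩ.
V_wiper = 9.11 × 3.599/(2.965 + 3.599) = 5.00 V.

V ≈ 5.00 V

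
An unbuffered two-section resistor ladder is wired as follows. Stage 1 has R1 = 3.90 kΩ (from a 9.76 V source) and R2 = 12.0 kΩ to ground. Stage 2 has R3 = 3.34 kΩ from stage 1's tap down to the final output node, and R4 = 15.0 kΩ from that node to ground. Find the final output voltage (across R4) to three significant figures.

Stage 2 presents R3+R4 = 18.34 kΩ as a load on stage 1's tap.
Stage 1's lower leg becomes R2‖(R3+R4) = 7.254 kΩ, so V_mid = 9.76 × 7.254/11.15 = 6.347 V.
Stage 2 is itself unloaded: V_out = V_mid × R4/(R3+R4) = 6.347 × 15.0/18.34 = 5.19 V.

V_out ≈ 5.19 V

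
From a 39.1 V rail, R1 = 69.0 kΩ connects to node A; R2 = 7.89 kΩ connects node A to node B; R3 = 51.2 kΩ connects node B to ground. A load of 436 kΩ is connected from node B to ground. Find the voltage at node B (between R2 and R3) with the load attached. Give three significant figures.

At node B, R3 is in parallel with the load: R3‖R_L = 45.82 kΩ.
Below node A the resistance is R2 + (R3‖R_L) = 53.71 kΩ, so V_A = 39.1 × 53.71/122.7 = 17.11 V.
Then V_B = V_A × (R3‖R_L)/(R2 + R3‖R_L) = 17.11 × 45.82/53.71 = 14.6 V.

V ≈ 14.6 V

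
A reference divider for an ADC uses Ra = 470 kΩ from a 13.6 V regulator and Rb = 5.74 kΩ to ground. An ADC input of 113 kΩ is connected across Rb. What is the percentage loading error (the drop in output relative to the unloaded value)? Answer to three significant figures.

4.78 %

The divider's output (Thévenin) resistance is Ra‖Rb = 5.671 kΩ.
Fractional drop under load = R_th/(R_th + R_L) = 5.671 / (5.671 + 113) = 0.04779.
So the output falls by 4.78 %.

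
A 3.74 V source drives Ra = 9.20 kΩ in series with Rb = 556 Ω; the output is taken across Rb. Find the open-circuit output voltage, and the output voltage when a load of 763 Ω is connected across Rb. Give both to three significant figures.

Unloaded: 0.213 V; loaded: 0.126 V

Open-circuit: V = 3.74 × 556/(9200 + 556) = 0.213 V.
With the load, Rb becomes Rb‖R_L = 321.6 Ω, so V = 3.74 × 321.6/9522 = 0.126 V.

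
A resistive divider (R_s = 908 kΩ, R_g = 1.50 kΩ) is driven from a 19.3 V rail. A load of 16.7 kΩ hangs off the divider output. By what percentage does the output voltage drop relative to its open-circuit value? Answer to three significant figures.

Unloaded V = 19.3 × 1.50/909.5 = 0.031831 V.
Loaded: R_g‖R_L = 1.376 kΩ, giving V = 19.3 × 1.376/909.4 = 0.029211 V.
Drop = (0.031831 − 0.029211) / 0.031831 = 8.23 %.

8.23 %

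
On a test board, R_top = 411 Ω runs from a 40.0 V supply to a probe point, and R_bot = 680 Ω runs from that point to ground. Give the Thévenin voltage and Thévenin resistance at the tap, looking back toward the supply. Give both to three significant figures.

V_th = 24.9 V, R_th = 256 Ω

V_th is the open-circuit tap voltage: 40.0 × 680/(411 + 680) = 24.9 V.
With the supply zeroed, R_top and R_bot appear in parallel from the tap: R_th = R_top‖R_bot = (411 × 680)/1091 = 256 Ω.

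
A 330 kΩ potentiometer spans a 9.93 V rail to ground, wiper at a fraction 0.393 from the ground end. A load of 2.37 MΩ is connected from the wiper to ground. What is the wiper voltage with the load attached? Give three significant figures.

V ≈ 3.78 V

The wiper splits the pot into (1−α)R = 200.3 kΩ above and αR = 129.7 kΩ below.
Lower section ‖ load = 123.0 kΩ.
V_wiper = 9.93 × 123.0/(200.3 + 123.0) = 3.78 V.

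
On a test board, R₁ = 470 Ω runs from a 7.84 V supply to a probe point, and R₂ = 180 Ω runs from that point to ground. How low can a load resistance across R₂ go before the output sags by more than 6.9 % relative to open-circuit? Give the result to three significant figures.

Output resistance R_th = R₁‖R₂ = (470 × 180)/650.0 = 130.2 Ω.
The fractional drop is R_th/(R_th + R_L); requiring this ≤ 0.0690 gives R_L ≥ R_th(1/0.0690 − 1) = 130.2 × 13.49 = 1.76 kΩ.

R_L(min) ≈ 1.76 kΩ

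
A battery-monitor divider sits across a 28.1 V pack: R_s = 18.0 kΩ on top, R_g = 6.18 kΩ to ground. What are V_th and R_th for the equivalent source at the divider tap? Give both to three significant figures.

V_th = 7.18 V, R_th = 4.60 kΩ

V_th is the open-circuit tap voltage: 28.1 × 6.18/(18.0 + 6.18) = 7.18 V.
With the supply zeroed, R_s and R_g appear in parallel from the tap: R_th = R_s‖R_g = (18.0 × 6.18)/24.18 = 4.60 kΩ.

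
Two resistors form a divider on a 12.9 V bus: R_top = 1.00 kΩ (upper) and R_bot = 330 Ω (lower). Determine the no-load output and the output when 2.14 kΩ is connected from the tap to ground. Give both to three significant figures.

Open-circuit: V = 12.9 × 330/(1000 + 330) = 3.20 V.
With the load, R_bot becomes R_bot‖R_L = 285.9 Ω, so V = 12.9 × 285.9/1286 = 2.87 V.

Unloaded: 3.20 V; loaded: 2.87 V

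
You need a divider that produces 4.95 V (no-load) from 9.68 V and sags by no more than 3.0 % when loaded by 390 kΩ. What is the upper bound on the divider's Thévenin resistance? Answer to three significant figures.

R_th ≤ 12.1 kΩ

Loading drop = R_th/(R_th + R_L) ≤ 0.0300, so R_th ≤ R_L · ε/(1−ε) = 390 kΩ × 0.0300/0.9700 = 12.1 kΩ.
(Any R1, R2 with R2/(R1+R2) = 0.511 and R1‖R2 ≤ 12.1 kΩ will meet the spec.)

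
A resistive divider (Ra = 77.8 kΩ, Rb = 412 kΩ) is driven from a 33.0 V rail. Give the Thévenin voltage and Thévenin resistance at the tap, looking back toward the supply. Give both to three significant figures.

V_th is the open-circuit tap voltage: 33.0 × 412/(77.8 + 412) = 27.8 V.
With the supply zeroed, Ra and Rb appear in parallel from the tap: R_th = Ra‖Rb = (77.8 × 412)/489.8 = 65.4 kΩ.

V_th = 27.8 V, R_th = 65.4 kΩ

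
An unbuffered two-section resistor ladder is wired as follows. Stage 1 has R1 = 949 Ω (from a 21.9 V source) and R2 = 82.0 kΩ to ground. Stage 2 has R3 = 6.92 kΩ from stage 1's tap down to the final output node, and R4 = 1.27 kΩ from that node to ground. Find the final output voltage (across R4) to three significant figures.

V_out ≈ 3.01 V

Stage 2 presents R3+R4 = 8190 Ω as a load on stage 1's tap.
Stage 1's lower leg becomes R2‖(R3+R4) = 7446 Ω, so V_mid = 21.9 × 7446/8395 = 19.42 V.
Stage 2 is itself unloaded: V_out = V_mid × R4/(R3+R4) = 19.42 × 1270/8190 = 3.01 V.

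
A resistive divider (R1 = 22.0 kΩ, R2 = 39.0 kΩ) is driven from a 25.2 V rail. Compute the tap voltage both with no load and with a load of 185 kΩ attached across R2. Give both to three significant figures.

Unloaded: 16.1 V; loaded: 15.0 V

Open-circuit: V = 25.2 × 39.0/(22.0 + 39.0) = 16.1 V.
With the load, R2 becomes R2‖R_L = 32.21 kΩ, so V = 25.2 × 32.21/54.21 = 15.0 V.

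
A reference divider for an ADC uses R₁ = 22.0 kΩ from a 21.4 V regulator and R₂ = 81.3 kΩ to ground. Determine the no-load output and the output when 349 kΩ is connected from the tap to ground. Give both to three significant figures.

Open-circuit: V = 21.4 × 81.3/(22.0 + 81.3) = 16.8 V.
With the load, R₂ becomes R₂‖R_L = 65.94 kΩ, so V = 21.4 × 65.94/87.94 = 16.0 V.

Unloaded: 16.8 V; loaded: 16.0 V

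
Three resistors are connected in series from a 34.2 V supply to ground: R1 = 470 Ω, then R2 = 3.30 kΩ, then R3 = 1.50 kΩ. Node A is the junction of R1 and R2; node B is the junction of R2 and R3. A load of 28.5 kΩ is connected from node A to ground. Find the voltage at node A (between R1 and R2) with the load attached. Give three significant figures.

V ≈ 30.7 V

Below node A the series string R2+R3 = 4800 Ω sits in parallel with the 28500 Ω load: 4108 Ω.
V_A = 34.2 × 4108/(470 + 4108) = 30.7 V.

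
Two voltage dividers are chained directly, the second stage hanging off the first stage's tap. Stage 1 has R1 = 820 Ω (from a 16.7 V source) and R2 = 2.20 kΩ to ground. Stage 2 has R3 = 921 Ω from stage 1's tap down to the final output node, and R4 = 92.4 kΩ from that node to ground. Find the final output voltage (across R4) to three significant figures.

Stage 2 presents R3+R4 = 93320 Ω as a load on stage 1's tap.
Stage 1's lower leg becomes R2‖(R3+R4) = 2149 Ω, so V_mid = 16.7 × 2149/2969 = 12.09 V.
Stage 2 is itself unloaded: V_out = V_mid × R4/(R3+R4) = 12.09 × 92400/93320 = 12.0 V.

V_out ≈ 12.0 V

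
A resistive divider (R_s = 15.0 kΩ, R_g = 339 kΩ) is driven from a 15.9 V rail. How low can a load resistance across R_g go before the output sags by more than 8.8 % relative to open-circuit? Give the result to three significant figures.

Output resistance R_th = R_s‖R_g = (15.0 × 339)/354.0 = 14.36 kΩ.
The fractional drop is R_th/(R_th + R_L); requiring this ≤ 0.0880 gives R_L ≥ R_th(1/0.0880 − 1) = 14.36 × 10.36 = 149 kΩ.

R_L(min) ≈ 149 kΩ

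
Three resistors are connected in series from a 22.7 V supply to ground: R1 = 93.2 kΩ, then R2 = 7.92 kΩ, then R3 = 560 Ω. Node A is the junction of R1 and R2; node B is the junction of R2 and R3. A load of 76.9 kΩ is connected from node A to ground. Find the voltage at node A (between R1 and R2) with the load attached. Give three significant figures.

Below node A the series string R2+R3 = 8480 Ω sits in parallel with the 76900 Ω load: 7638 Ω.
V_A = 22.7 × 7638/(93200 + 7638) = 1.72 V.

V ≈ 1.72 V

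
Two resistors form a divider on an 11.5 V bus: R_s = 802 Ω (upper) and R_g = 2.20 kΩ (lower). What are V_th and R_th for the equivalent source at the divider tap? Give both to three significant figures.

V_th = 8.43 V, R_th = 588 Ω

V_th is the open-circuit tap voltage: 11.5 × 2200/(802 + 2200) = 8.43 V.
With the supply zeroed, R_s and R_g appear in parallel from the tap: R_th = R_s‖R_g = (802 × 2200)/3002 = 588 Ω.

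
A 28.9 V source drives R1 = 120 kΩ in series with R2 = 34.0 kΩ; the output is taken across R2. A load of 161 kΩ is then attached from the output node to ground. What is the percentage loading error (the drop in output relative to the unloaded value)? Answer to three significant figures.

The divider's output (Thévenin) resistance is R1‖R2 = 26.49 kΩ.
Fractional drop under load = R_th/(R_th + R_L) = 26.49 / (26.49 + 161) = 0.1413.
So the output falls by 14.1 %.

14.1 %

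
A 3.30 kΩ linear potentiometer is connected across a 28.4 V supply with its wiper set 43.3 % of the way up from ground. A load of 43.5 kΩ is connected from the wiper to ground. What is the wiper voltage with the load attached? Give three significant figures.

V ≈ 12.1 V

The wiper splits the pot into (1−α)R = 1.871 kΩ above and αR = 1.429 kΩ below.
Lower section ‖ load = 1.383 kΩ.
V_wiper = 28.4 × 1.383/(1.871 + 1.383) = 12.1 V.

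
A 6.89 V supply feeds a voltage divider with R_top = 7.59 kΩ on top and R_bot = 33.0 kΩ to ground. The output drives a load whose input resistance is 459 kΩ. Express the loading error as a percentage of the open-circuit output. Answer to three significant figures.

The divider's output (Thévenin) resistance is R_top‖R_bot = 6.171 kΩ.
Fractional drop under load = R_th/(R_th + R_L) = 6.171 / (6.171 + 459) = 0.01327.
So the output falls by 1.33 %.

1.33 %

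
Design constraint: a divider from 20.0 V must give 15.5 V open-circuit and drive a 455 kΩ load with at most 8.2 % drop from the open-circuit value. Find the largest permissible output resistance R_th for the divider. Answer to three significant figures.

Loading drop = R_th/(R_th + R_L) ≤ 0.0820, so R_th ≤ R_L · ε/(1−ε) = 455 kΩ × 0.0820/0.9180 = 40.6 kΩ.

R_th ≤ 40.6 kΩ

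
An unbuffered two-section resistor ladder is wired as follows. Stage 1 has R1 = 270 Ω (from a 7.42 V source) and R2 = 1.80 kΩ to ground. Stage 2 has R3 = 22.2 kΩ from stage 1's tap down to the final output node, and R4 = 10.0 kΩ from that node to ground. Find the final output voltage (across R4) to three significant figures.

V_out ≈ 1.99 V

Stage 2 presents R3+R4 = 32200 Ω as a load on stage 1's tap.
Stage 1's lower leg becomes R2‖(R3+R4) = 1705 Ω, so V_mid = 7.42 × 1705/1975 = 6.405 V.
Stage 2 is itself unloaded: V_out = V_mid × R4/(R3+R4) = 6.405 × 10000/32200 = 1.99 V.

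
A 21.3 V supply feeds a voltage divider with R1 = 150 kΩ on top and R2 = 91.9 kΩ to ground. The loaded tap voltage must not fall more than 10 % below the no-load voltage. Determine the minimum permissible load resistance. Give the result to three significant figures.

R_L(min) ≈ 513 kΩ

Output resistance R_th = R1‖R2 = (150 × 91.9)/241.9 = 56.99 kΩ.
The fractional drop is R_th/(R_th + R_L); requiring this ≤ 0.100 gives R_L ≥ R_th(1/0.100 − 1) = 56.99 × 9.000 = 513 kΩ.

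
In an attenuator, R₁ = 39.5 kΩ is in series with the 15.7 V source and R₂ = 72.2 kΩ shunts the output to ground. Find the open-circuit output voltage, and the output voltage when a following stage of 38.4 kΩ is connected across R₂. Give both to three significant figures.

Open-circuit: V = 15.7 × 72.2/(39.5 + 72.2) = 10.1 V.
With the load, R₂ becomes R₂‖R_L = 25.07 kΩ, so V = 15.7 × 25.07/64.57 = 6.10 V.

Unloaded: 10.1 V; loaded: 6.10 V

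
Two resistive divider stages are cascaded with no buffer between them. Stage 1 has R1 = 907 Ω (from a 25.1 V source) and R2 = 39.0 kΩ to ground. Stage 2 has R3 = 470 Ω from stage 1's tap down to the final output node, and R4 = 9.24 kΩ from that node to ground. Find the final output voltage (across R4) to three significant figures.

V_out ≈ 21.4 V

Stage 2 presents R3+R4 = 9710 Ω as a load on stage 1's tap.
Stage 1's lower leg becomes R2‖(R3+R4) = 7774 Ω, so V_mid = 25.1 × 7774/8681 = 22.48 V.
Stage 2 is itself unloaded: V_out = V_mid × R4/(R3+R4) = 22.48 × 9240/9710 = 21.4 V.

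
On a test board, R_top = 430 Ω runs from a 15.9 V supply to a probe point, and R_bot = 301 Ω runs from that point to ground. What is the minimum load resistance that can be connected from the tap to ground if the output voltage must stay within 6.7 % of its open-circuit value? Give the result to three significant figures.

Output resistance R_th = R_top‖R_bot = (430 × 301)/731.0 = 177.1 Ω.
The fractional drop is R_th/(R_th + R_L); requiring this ≤ 0.0670 gives R_L ≥ R_th(1/0.0670 − 1) = 177.1 × 13.93 = 2.47 kΩ.

R_L(min) ≈ 2.47 kΩ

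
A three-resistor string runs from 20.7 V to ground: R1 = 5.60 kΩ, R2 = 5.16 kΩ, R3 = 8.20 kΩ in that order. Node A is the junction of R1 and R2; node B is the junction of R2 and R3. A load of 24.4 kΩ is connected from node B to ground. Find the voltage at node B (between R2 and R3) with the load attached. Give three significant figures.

V ≈ 7.52 V

At node B, R3 is in parallel with the load: R3‖R_L = 6.137 kΩ.
Below node A the resistance is R2 + (R3‖R_L) = 11.30 kΩ, so V_A = 20.7 × 11.30/16.90 = 13.84 V.
Then V_B = V_A × (R3‖R_L)/(R2 + R3‖R_L) = 13.84 × 6.137/11.30 = 7.52 V.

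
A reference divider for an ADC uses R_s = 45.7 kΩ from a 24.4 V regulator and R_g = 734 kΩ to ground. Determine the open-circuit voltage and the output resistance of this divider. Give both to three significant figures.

V_th is the open-circuit tap voltage: 24.4 × 734/(45.7 + 734) = 23.0 V.
With the supply zeroed, R_s and R_g appear in parallel from the tap: R_th = R_s‖R_g = (45.7 × 734)/779.7 = 43.0 kΩ.

V_th = 23.0 V, R_th = 43.0 kΩ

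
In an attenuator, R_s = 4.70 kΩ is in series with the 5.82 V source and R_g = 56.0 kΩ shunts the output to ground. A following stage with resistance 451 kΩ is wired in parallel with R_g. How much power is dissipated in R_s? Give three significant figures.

Total resistance from the source is R_s + (R_g‖R_L) = 54.51 kΩ, so I = 5.82/54.51 kΩ = 0.1068 mA.
P = I²·R_s = (0.1068 mA)² × 4.70 kΩ = 0.0536 mW.

P ≈ 0.0536 mW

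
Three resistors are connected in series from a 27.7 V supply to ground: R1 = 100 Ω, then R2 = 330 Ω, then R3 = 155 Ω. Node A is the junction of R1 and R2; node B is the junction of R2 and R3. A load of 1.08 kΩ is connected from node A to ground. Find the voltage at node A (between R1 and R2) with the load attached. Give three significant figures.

V ≈ 21.3 V

Below node A the series string R2+R3 = 485.0 Ω sits in parallel with the 1080 Ω load: 334.7 Ω.
V_A = 27.7 × 334.7/(100 + 334.7) = 21.3 V.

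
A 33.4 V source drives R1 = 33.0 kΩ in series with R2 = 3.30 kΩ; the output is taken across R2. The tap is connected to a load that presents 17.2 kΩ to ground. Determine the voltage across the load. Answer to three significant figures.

V_out ≈ 2.59 V

The load sits in parallel with R2: R2‖R_L = (3.30 × 17.2) / (3.30 + 17.2) = 2.769 kΩ.
V_out = 33.4 × 2.769 / (33.0 + 2.769) = 33.4 × 2.769/35.77 = 2.59 V.
(Unloaded it would have been 3.04 V.)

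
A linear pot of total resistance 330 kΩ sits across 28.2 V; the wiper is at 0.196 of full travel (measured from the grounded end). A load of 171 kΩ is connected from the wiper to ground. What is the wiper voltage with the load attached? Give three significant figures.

V ≈ 4.24 V

The wiper splits the pot into (1−α)R = 265.3 kΩ above and αR = 64.68 kΩ below.
Lower section ‖ load = 46.93 kΩ.
V_wiper = 28.2 × 46.93/(265.3 + 46.93) = 4.24 V.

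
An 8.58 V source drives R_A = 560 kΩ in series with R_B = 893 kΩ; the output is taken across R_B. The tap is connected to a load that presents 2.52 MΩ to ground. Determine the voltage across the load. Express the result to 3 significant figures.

V_out ≈ 4.64 V

The load sits in parallel with R_B: R_B‖R_L = (893 × 2520) / (893 + 2520) = 659.3 kΩ.
V_out = 8.58 × 659.3 / (560 + 659.3) = 8.58 × 659.3/1219 = 4.64 V.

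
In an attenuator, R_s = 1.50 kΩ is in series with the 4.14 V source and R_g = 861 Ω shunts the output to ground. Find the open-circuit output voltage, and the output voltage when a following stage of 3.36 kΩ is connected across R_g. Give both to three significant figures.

Open-circuit: V = 4.14 × 861/(1500 + 861) = 1.51 V.
With the load, R_g becomes R_g‖R_L = 685.4 Ω, so V = 4.14 × 685.4/2185 = 1.30 V.

Unloaded: 1.51 V; loaded: 1.30 V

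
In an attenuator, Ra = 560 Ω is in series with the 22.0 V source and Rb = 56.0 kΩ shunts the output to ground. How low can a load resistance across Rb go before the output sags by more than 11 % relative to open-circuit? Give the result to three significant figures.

Output resistance R_th = Ra‖Rb = (560 × 56000)/56560 = 554.5 Ω.
The fractional drop is R_th/(R_th + R_L); requiring this ≤ 0.110 gives R_L ≥ R_th(1/0.110 − 1) = 554.5 × 8.091 = 4.49 kΩ.

R_L(min) ≈ 4.49 kΩ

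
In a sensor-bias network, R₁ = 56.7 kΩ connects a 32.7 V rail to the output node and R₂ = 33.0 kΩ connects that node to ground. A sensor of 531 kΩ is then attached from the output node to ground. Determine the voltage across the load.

The load sits in parallel with R₂: R₂‖R_L = (33.0 × 531) / (33.0 + 531) = 31.07 kΩ.
V_out = 32.7 × 31.07 / (56.7 + 31.07) = 32.7 × 31.07/87.77 = 11.6 V.
(Unloaded it would have been 12.0 V.)

V_out ≈ 11.6 V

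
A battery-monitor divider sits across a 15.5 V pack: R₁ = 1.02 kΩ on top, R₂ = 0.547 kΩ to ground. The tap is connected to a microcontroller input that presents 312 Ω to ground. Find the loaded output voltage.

The load sits in parallel with R₂: R₂‖R_L = (547 × 312) / (547 + 312) = 198.7 Ω.
V_out = 15.5 × 198.7 / (1020 + 198.7) = 15.5 × 198.7/1219 = 2.53 V.
(Unloaded it would have been 5.41 V.)

V_out ≈ 2.53 V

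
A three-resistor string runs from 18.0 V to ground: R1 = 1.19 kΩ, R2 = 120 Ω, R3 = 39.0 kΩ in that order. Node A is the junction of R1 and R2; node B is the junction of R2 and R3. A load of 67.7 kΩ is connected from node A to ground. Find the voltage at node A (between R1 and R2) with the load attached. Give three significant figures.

Below node A the series string R2+R3 = 39120 Ω sits in parallel with the 67700 Ω load: 24790 Ω.
V_A = 18.0 × 24790/(1190 + 24790) = 17.2 V.

V ≈ 17.2 V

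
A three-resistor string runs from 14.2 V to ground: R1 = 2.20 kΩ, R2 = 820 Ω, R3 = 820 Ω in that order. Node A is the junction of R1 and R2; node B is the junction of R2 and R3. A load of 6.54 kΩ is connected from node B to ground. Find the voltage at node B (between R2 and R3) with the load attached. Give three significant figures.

At node B, R3 is in parallel with the load: R3‖R_L = 728.6 Ω.
Below node A the resistance is R2 + (R3‖R_L) = 1549 Ω, so V_A = 14.2 × 1549/3749 = 5.866 V.
Then V_B = V_A × (R3‖R_L)/(R2 + R3‖R_L) = 5.866 × 728.6/1549 = 2.76 V.

V ≈ 2.76 V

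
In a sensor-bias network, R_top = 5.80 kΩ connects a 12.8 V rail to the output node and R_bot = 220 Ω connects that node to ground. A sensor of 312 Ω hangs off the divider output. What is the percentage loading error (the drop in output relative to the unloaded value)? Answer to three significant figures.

Unloaded V = 12.8 × 220/6020 = 0.4678 V.
Loaded: R_bot‖R_L = 129.0 Ω, giving V = 12.8 × 129.0/5929 = 0.2785 V.
Drop = (0.4678 − 0.2785) / 0.4678 = 40.5 %.

40.5 %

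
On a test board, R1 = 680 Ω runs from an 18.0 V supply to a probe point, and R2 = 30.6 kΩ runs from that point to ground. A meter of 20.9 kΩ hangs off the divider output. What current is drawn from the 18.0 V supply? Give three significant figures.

I ≈ 1.37 mA

R2‖R_L = 12420 Ω, so the source sees R1 + R2‖R_L = 13100 Ω.
I = 18.0 V / 13100 Ω = 1.37 mA.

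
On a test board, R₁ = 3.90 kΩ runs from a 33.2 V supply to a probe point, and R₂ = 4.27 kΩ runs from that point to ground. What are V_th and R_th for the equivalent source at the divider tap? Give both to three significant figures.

V_th is the open-circuit tap voltage: 33.2 × 4.27/(3.90 + 4.27) = 17.4 V.
With the supply zeroed, R₁ and R₂ appear in parallel from the tap: R_th = R₁‖R₂ = (3.90 × 4.27)/8.170 = 2.04 kΩ.

V_th = 17.4 V, R_th = 2.04 kΩ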